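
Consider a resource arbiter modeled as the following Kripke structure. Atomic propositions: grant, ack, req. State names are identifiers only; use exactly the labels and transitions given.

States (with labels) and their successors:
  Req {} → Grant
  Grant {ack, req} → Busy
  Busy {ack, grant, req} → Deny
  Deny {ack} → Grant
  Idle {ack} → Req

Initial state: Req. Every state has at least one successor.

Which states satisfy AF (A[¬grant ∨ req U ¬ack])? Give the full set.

States satisfying A[¬grant ∨ req U ¬ack]: {Req, Idle}.
States satisfying AF (A[¬grant ∨ req U ¬ack]): {Req, Idle}.

{Req, Idle}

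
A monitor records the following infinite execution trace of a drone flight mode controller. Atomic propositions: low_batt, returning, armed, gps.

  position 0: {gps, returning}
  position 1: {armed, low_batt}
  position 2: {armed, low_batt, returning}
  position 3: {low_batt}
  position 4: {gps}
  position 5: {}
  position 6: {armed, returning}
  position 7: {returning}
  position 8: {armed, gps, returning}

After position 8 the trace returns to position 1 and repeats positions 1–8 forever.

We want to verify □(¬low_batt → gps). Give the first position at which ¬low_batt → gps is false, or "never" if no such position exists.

5

Check ¬low_batt → gps at each position in order: 0 ✓, 1 ✓, 2 ✓, 3 ✓, 4 ✓.
At position 5 the labels are {}, so ¬low_batt → gps is false there. This is the first violation.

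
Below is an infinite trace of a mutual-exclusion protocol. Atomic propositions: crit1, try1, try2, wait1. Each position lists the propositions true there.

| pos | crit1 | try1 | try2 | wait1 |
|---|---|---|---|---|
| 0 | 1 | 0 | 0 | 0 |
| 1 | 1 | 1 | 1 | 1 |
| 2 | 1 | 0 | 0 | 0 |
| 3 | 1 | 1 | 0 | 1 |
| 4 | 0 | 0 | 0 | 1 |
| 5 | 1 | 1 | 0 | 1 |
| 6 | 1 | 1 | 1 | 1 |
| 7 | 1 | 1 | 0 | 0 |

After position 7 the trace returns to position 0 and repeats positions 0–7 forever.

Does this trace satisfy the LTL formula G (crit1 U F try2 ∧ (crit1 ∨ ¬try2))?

crit1 U F try2 ∧ (crit1 ∨ ¬try2) holds at every position 0..7, and those are all positions ever visited, so G (crit1 U F try2 ∧ (crit1 ∨ ¬try2)) holds.

Satisfied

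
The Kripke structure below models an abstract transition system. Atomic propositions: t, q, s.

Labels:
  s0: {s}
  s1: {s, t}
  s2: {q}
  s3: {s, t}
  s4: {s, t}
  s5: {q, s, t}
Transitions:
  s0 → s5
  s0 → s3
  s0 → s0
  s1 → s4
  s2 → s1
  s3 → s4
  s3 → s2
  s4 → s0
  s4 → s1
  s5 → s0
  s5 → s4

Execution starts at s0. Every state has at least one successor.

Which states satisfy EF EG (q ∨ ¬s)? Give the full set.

States satisfying EG (q ∨ ¬s): ∅.
States satisfying EF EG (q ∨ ¬s): ∅.

none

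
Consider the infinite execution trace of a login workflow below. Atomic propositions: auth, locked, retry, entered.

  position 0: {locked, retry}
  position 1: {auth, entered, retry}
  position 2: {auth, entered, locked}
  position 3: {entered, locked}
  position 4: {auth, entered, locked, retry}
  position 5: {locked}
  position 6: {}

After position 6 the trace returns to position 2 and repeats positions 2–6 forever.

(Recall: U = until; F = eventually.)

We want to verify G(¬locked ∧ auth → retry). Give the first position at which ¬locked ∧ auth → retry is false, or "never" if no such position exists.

never

¬locked ∧ auth → retry holds at every position 0..6, and those are all the positions the trace ever visits, so the invariant G(¬locked ∧ auth → retry) is never violated.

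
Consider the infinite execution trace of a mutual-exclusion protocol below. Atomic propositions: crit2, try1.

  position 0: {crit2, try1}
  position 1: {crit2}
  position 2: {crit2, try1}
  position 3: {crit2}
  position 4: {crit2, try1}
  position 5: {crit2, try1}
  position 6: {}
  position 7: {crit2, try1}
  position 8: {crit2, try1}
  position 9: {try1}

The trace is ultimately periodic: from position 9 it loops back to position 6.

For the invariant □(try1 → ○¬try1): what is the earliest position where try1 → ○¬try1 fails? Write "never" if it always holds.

Check try1 → ○¬try1 at each position in order: 0 ✓, 1 ✓, 2 ✓, 3 ✓.
At position 4 the labels are {crit2, try1} and the next position 5 has {crit2, try1}, so try1 → ○¬try1 is false there. This is the first violation.

4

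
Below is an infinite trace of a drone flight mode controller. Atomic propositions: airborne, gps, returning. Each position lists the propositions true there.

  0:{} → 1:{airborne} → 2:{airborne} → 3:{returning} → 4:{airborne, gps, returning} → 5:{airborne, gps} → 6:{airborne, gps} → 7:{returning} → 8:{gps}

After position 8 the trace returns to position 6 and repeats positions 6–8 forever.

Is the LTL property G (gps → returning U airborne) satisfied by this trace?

gps → returning U airborne must hold at every position from 0 onward. It fails at position 8, so G (gps → returning U airborne) is false.
Positions where gps holds: 4, 5, 6, 8.
Check returning U airborne at each: 4→ok, 5→ok, 6→ok, 8→fails.

Does not hold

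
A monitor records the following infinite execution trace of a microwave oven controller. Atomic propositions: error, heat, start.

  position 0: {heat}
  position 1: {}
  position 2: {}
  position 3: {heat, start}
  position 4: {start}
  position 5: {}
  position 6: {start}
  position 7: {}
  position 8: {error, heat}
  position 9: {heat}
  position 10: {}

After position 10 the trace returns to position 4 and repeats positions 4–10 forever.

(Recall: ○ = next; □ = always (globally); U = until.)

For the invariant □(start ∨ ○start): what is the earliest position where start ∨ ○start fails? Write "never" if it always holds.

At position 0 the labels are {heat} and the next position 1 has {}, so start ∨ ○start is false there. This is the first violation.

0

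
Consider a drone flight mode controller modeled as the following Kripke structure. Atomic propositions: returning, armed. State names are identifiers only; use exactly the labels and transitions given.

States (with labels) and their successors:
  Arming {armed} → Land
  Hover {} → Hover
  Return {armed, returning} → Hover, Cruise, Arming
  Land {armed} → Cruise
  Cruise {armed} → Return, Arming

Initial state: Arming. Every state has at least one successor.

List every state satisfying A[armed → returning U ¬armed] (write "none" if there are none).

States satisfying armed → returning: {Hover, Return}.
States satisfying ¬armed: {Hover}.
States satisfying A[armed → returning U ¬armed]: {Hover}.

{Hover}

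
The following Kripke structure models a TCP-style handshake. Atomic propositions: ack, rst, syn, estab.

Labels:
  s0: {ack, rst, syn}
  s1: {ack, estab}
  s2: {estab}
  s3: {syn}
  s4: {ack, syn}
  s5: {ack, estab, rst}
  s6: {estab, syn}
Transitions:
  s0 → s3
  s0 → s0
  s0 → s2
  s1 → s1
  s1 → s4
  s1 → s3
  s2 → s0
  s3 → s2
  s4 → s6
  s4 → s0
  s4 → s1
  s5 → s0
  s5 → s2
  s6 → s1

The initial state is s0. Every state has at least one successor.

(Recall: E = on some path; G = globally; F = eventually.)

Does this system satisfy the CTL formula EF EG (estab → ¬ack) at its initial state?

Satisfied

States satisfying EG (estab → ¬ack): {s0, s2, s3, s4}.
States satisfying EF EG (estab → ¬ack): {s0, s1, s2, s3, s4, s5, s6}.
Some path from s0 reaches a state where EG (estab → ¬ack) holds.
s0 ∈ Sat(EF EG (estab → ¬ack)).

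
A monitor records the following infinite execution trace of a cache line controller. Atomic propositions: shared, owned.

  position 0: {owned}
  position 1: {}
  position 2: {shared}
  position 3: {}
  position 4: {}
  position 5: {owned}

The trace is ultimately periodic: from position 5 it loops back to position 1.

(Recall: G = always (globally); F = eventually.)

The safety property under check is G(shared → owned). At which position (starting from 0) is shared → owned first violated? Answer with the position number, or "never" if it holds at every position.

Check shared → owned at each position in order: 0 ✓, 1 ✓.
At position 2 the labels are {shared}, so shared → owned is false there. This is the first violation.

2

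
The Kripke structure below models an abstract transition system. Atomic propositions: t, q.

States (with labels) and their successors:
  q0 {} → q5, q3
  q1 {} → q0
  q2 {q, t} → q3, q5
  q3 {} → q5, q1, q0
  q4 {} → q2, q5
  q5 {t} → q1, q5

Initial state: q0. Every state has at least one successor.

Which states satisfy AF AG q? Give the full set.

none

States satisfying AG q: ∅.
States satisfying AF AG q: ∅.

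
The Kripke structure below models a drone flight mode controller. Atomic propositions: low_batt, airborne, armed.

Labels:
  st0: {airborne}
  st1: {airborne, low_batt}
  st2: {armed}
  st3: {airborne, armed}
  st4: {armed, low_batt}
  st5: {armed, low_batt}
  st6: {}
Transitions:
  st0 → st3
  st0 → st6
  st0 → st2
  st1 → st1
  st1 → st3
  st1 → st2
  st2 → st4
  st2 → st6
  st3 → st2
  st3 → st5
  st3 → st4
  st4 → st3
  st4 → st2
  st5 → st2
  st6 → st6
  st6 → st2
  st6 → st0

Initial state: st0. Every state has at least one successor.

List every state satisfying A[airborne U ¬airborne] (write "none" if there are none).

{st0, st2, st3, st4, st5, st6}

States satisfying airborne: {st0, st1, st3}.
States satisfying ¬airborne: {st2, st4, st5, st6}.
States satisfying A[airborne U ¬airborne]: {st0, st2, st3, st4, st5, st6}.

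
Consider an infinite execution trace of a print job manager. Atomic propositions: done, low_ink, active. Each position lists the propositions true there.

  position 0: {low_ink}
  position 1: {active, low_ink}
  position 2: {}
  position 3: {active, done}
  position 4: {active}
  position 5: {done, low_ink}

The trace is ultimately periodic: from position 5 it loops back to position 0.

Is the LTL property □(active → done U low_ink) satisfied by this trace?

active → done U low_ink must hold at every position from 0 onward. It fails at position 3, so □(active → done U low_ink) is false.
Positions where active holds: 1, 3, 4.
Check done U low_ink at each: 1→ok, 3→fails, 4→fails.

Violated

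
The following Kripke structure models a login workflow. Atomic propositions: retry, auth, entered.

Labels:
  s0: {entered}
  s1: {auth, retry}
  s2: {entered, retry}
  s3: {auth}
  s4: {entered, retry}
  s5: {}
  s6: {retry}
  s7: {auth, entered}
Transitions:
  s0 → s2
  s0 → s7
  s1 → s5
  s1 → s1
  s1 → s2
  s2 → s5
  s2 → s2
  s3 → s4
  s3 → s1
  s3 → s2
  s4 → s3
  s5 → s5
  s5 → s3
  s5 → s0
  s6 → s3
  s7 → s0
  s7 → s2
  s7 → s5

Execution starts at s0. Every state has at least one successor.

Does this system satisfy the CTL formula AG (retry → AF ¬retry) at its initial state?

States satisfying retry → AF ¬retry: {s0, s3, s4, s5, s6, s7}.
States satisfying AG (retry → AF ¬retry): ∅.
s1 is reachable from s0 and violates retry → AF ¬retry, so AG fails at s0.
s0 ∉ Sat(AG (retry → AF ¬retry)).

No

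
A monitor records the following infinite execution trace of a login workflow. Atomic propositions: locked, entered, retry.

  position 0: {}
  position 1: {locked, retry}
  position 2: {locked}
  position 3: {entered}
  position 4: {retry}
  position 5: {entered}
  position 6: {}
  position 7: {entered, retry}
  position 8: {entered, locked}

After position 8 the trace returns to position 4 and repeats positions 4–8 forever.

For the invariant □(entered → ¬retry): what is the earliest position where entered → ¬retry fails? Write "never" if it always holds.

Check entered → ¬retry at each position in order: 0 ✓, 1 ✓, 2 ✓, 3 ✓, 4 ✓, 5 ✓, 6 ✓.
At position 7 the labels are {entered, retry}, so entered → ¬retry is false there. This is the first violation.

7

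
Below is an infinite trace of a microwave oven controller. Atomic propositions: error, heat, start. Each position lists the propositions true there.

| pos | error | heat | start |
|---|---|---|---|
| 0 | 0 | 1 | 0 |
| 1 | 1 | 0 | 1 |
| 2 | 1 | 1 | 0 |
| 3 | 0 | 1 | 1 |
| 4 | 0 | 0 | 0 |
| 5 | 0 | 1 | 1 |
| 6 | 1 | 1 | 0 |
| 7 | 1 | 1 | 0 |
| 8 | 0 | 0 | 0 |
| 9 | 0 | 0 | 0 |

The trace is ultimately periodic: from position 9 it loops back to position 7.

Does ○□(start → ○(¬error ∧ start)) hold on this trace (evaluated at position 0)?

The position after 0 is 1; □(start → ○(¬error ∧ start)) is false there.

No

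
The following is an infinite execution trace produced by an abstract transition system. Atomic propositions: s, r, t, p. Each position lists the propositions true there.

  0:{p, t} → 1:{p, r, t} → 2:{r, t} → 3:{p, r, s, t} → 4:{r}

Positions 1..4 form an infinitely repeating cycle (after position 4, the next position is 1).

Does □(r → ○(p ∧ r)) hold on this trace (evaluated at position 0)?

r → ○(p ∧ r) must hold at every position from 0 onward. It fails at position 1, so □(r → ○(p ∧ r)) is false.
Positions where r holds: 1, 2, 3, 4.
Check ○(p ∧ r) at each: 1→fails, 2→ok, 3→fails, 4→ok.

Violated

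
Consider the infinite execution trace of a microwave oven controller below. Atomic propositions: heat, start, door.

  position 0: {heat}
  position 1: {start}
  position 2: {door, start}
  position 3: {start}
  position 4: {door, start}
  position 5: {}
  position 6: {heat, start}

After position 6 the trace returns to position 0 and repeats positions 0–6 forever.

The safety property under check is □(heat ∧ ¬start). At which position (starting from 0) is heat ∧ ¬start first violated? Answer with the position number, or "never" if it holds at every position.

1

Check heat ∧ ¬start at each position in order: 0 ✓.
At position 1 the labels are {start}, so heat ∧ ¬start is false there. This is the first violation.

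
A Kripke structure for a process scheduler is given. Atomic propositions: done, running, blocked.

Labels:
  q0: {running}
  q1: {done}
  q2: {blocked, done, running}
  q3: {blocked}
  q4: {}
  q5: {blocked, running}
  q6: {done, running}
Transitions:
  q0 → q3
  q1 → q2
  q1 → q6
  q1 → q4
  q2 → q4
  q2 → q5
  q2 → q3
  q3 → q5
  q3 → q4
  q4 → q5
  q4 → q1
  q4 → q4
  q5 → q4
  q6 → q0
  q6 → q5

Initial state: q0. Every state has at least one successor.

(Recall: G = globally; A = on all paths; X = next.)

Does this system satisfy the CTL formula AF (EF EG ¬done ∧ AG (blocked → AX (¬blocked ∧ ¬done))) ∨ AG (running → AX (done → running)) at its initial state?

States satisfying EF EG ¬done ∧ AG (blocked → AX (¬blocked ∧ ¬done)): ∅.
States satisfying running → AX (done → running): {q0, q1, q2, q3, q4, q5, q6}.
States satisfying AG (running → AX (done → running)): {q0, q1, q2, q3, q4, q5, q6}.
States satisfying AF (EF EG ¬done ∧ AG (blocked → AX (¬blocked ∧ ¬done))) ∨ AG (running → AX (done → running)): {q0, q1, q2, q3, q4, q5, q6}.
q0 ∈ Sat(AF (EF EG ¬done ∧ AG (blocked → AX (¬blocked ∧ ¬done))) ∨ AG (running → AX (done → running))).

Yes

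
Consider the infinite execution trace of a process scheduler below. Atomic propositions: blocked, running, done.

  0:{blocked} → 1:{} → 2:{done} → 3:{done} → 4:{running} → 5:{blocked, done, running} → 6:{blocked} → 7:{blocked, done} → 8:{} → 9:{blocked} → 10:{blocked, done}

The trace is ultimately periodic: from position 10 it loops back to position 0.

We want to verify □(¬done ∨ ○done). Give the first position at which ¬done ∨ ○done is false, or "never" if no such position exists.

3

Check ¬done ∨ ○done at each position in order: 0 ✓, 1 ✓, 2 ✓.
At position 3 the labels are {done} and the next position 4 has {running}, so ¬done ∨ ○done is false there. This is the first violation.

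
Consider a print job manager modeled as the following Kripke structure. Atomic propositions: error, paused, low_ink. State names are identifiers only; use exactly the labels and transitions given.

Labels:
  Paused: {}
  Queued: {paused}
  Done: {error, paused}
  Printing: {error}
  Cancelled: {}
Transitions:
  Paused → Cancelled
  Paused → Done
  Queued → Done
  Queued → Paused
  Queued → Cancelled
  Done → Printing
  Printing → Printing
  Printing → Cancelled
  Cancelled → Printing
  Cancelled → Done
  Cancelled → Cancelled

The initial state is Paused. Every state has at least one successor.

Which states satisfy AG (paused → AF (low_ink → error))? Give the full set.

{Paused, Queued, Done, Printing, Cancelled}

States satisfying paused → AF (low_ink → error): {Paused, Queued, Done, Printing, Cancelled}.
States satisfying AG (paused → AF (low_ink → error)): {Paused, Queued, Done, Printing, Cancelled}.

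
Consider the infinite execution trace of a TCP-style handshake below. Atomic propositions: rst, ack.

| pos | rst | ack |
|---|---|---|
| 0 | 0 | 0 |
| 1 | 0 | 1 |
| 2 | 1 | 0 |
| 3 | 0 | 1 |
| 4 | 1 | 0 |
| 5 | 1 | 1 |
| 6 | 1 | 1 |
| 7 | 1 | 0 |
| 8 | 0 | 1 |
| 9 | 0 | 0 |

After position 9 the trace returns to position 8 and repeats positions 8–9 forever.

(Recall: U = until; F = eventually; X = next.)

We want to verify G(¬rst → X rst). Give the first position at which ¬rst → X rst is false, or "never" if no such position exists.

0

At position 0 the labels are {} and the next position 1 has {ack}, so ¬rst → X rst is false there. This is the first violation.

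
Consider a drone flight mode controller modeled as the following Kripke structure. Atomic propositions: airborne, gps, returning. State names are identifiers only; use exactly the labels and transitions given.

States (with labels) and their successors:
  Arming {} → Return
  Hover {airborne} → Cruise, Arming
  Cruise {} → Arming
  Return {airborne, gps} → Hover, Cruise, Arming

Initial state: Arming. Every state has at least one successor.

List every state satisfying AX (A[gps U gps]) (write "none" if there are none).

States satisfying A[gps U gps]: {Return}.
States satisfying AX (A[gps U gps]): {Arming}.

{Arming}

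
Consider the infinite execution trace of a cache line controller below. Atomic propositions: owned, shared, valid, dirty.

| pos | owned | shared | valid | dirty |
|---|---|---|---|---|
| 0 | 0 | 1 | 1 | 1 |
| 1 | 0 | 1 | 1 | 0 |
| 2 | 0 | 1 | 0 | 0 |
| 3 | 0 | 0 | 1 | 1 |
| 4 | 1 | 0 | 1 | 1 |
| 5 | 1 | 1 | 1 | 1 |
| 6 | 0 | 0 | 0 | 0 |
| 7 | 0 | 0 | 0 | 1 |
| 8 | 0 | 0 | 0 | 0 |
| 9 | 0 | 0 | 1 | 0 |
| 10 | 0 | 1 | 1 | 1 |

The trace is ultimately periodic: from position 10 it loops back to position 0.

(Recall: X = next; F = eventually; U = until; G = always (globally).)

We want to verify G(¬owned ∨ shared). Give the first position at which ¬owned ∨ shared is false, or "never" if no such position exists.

4

Check ¬owned ∨ shared at each position in order: 0 ✓, 1 ✓, 2 ✓, 3 ✓.
At position 4 the labels are {dirty, owned, valid}, so ¬owned ∨ shared is false there. This is the first violation.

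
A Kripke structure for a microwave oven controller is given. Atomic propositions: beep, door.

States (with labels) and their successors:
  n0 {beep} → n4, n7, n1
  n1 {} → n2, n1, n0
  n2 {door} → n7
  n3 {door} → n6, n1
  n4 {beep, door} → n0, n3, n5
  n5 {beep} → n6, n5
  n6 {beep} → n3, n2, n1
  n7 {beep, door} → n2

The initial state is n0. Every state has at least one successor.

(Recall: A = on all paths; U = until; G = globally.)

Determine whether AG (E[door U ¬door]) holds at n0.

States satisfying E[door U ¬door]: {n0, n1, n3, n4, n5, n6}.
States satisfying AG (E[door U ¬door]): ∅.
n2 is reachable from n0 and violates E[door U ¬door], so AG fails at n0.
n0 ∉ Sat(AG (E[door U ¬door])).

Violated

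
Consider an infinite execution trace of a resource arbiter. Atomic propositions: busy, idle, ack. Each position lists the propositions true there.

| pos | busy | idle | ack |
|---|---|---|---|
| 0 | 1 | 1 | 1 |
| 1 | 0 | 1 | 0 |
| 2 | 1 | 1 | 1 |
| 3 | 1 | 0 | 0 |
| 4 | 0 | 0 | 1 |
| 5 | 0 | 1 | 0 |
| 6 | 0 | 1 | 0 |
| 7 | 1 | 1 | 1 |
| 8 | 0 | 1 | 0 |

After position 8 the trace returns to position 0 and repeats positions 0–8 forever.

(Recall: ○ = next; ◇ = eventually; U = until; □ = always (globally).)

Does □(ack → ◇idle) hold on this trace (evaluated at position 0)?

Satisfied

ack → ◇idle holds at every position 0..8, and those are all positions ever visited, so □(ack → ◇idle) holds.
Positions where ack holds: 0, 2, 4, 7.
Check ◇idle at each: 0→ok, 2→ok, 4→ok, 7→ok.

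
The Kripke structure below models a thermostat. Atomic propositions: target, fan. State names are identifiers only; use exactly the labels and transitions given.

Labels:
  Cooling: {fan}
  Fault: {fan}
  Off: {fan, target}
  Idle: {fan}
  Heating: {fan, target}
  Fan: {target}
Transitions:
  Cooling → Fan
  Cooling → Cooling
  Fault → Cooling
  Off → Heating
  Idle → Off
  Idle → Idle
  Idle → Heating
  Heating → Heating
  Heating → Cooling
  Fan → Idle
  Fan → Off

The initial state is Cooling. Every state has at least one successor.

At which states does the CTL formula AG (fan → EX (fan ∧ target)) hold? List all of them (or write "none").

none

States satisfying fan → EX (fan ∧ target): {Off, Idle, Heating, Fan}.
States satisfying AG (fan → EX (fan ∧ target)): ∅.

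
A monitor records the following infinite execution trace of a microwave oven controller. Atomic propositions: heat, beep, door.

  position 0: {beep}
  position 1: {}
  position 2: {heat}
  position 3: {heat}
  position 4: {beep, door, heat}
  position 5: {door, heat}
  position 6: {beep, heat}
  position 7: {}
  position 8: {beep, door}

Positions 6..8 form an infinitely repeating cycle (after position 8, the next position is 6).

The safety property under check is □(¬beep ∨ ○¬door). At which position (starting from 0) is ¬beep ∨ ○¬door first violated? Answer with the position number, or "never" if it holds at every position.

4

Check ¬beep ∨ ○¬door at each position in order: 0 ✓, 1 ✓, 2 ✓, 3 ✓.
At position 4 the labels are {beep, door, heat} and the next position 5 has {door, heat}, so ¬beep ∨ ○¬door is false there. This is the first violation.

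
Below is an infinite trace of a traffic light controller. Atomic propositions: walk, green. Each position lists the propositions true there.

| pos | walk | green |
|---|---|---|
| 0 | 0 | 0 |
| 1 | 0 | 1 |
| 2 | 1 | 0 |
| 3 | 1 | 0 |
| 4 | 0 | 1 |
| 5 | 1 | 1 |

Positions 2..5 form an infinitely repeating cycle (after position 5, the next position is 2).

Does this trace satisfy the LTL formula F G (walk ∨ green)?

G (walk ∨ green) holds at position 1, which is reachable from 0, so F G (walk ∨ green) holds.

Satisfied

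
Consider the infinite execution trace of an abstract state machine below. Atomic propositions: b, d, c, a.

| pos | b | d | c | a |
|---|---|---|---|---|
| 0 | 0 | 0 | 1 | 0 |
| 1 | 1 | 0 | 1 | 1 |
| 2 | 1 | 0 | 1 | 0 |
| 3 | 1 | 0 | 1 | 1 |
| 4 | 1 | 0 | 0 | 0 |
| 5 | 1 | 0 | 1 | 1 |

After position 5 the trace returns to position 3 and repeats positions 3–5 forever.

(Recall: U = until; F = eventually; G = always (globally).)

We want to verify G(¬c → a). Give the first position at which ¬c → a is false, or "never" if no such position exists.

Check ¬c → a at each position in order: 0 ✓, 1 ✓, 2 ✓, 3 ✓.
At position 4 the labels are {b}, so ¬c → a is false there. This is the first violation.

4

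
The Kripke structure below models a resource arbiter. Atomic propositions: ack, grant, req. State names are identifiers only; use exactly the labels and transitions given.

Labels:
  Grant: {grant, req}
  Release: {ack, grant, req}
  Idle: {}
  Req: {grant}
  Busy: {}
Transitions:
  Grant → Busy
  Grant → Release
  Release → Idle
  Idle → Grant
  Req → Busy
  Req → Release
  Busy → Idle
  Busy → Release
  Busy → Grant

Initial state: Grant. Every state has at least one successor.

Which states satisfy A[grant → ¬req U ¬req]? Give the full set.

States satisfying grant → ¬req: {Idle, Req, Busy}.
States satisfying ¬req: {Idle, Req, Busy}.
States satisfying A[grant → ¬req U ¬req]: {Idle, Req, Busy}.

{Idle, Req, Busy}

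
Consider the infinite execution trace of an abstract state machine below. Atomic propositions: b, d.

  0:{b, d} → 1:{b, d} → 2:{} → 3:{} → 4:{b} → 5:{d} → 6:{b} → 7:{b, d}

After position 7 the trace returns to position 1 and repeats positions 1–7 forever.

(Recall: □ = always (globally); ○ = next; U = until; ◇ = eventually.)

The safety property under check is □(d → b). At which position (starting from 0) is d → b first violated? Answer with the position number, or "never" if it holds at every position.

5

Check d → b at each position in order: 0 ✓, 1 ✓, 2 ✓, 3 ✓, 4 ✓.
At position 5 the labels are {d}, so d → b is false there. This is the first violation.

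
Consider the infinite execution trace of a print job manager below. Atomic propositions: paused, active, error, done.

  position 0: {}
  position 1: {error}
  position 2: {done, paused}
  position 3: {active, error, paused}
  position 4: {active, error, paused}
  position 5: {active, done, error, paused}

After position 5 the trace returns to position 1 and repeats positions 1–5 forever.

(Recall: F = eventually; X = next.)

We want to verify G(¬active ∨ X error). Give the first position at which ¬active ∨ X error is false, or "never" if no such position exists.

¬active ∨ X error holds at every position 0..5, and those are all the positions the trace ever visits, so the invariant G(¬active ∨ X error) is never violated.

never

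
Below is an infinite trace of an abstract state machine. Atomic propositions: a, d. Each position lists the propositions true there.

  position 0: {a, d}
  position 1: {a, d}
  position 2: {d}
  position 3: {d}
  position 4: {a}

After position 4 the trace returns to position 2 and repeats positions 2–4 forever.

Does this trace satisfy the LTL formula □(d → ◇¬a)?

Holds

d → ◇¬a holds at every position 0..4, and those are all positions ever visited, so □(d → ◇¬a) holds.
Positions where d holds: 0, 1, 2, 3.
Check ◇¬a at each: 0→ok, 1→ok, 2→ok, 3→ok.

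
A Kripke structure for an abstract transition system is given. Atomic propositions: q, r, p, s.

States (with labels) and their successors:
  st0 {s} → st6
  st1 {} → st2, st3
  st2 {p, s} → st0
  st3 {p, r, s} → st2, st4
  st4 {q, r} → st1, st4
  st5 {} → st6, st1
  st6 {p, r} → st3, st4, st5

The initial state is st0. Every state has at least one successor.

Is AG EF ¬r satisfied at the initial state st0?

Holds

States satisfying EF ¬r: {st0, st1, st2, st3, st4, st5, st6}.
States satisfying AG EF ¬r: {st0, st1, st2, st3, st4, st5, st6}.
Every state reachable from st0 satisfies EF ¬r.
st0 ∈ Sat(AG EF ¬r).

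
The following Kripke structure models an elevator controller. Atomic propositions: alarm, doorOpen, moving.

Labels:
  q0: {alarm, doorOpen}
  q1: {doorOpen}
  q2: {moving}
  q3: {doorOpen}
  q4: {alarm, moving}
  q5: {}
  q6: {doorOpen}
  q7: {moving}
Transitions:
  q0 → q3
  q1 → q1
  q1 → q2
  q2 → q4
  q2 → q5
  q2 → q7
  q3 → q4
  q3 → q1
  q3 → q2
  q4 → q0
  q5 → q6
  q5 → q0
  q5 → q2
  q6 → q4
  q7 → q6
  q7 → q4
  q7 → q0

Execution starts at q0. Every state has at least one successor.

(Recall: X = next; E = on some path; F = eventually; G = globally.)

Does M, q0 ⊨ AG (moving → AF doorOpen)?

Violated

States satisfying moving → AF doorOpen: {q0, q1, q3, q4, q5, q6, q7}.
States satisfying AG (moving → AF doorOpen): ∅.
q2 is reachable from q0 and violates moving → AF doorOpen, so AG fails at q0.
q0 ∉ Sat(AG (moving → AF doorOpen)).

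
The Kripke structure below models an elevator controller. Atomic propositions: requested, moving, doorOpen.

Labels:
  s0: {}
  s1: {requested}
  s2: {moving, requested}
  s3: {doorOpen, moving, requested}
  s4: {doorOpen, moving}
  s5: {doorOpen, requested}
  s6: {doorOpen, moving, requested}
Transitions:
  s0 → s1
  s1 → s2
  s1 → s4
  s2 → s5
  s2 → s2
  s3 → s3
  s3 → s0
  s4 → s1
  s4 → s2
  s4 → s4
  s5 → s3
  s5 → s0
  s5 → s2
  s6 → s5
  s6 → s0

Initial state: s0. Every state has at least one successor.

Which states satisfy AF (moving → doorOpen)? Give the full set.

{s0, s1, s3, s4, s5, s6}

States satisfying moving → doorOpen: {s0, s1, s3, s4, s5, s6}.
States satisfying AF (moving → doorOpen): {s0, s1, s3, s4, s5, s6}.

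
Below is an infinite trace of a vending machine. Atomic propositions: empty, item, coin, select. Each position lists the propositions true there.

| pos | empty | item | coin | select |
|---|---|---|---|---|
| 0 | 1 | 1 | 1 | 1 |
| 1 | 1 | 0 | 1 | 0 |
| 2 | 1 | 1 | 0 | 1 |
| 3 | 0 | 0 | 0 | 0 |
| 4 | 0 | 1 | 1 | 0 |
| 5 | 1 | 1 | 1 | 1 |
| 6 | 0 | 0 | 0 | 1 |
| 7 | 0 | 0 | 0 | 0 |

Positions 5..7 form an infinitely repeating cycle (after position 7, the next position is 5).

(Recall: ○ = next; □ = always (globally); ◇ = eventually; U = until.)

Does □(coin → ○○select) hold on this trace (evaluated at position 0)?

coin → ○○select must hold at every position from 0 onward. It fails at position 1, so □(coin → ○○select) is false.
Positions where coin holds: 0, 1, 4, 5.
Check ○○select at each: 0→ok, 1→fails, 4→ok, 5→fails.

Violated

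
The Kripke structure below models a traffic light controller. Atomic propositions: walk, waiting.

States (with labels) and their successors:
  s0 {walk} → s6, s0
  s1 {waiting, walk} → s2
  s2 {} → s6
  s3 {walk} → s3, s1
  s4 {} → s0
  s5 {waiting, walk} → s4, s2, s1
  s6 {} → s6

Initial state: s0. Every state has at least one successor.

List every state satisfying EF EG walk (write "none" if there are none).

States satisfying EG walk: {s0, s3}.
States satisfying EF EG walk: {s0, s3, s4, s5}.

{s0, s3, s4, s5}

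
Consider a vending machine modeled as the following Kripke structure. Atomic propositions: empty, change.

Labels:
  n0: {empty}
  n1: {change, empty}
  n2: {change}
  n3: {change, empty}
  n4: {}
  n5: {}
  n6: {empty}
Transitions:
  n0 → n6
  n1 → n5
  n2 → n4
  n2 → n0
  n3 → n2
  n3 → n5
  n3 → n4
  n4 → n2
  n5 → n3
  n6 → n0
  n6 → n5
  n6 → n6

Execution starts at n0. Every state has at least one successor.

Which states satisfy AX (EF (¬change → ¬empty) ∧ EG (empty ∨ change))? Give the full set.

{n0, n4, n5}

States satisfying EF (¬change → ¬empty) ∧ EG (empty ∨ change): {n0, n2, n3, n6}.
States satisfying AX (EF (¬change → ¬empty) ∧ EG (empty ∨ change)): {n0, n4, n5}.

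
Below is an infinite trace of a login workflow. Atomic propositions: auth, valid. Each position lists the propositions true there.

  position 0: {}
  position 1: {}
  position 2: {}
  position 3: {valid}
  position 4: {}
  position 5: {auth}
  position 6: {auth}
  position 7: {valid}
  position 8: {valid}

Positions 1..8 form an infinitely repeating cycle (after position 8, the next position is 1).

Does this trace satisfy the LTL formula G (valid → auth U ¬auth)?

valid → auth U ¬auth holds at every position 0..8, and those are all positions ever visited, so G (valid → auth U ¬auth) holds.
Positions where valid holds: 3, 7, 8.
Check auth U ¬auth at each: 3→ok, 7→ok, 8→ok.

Holds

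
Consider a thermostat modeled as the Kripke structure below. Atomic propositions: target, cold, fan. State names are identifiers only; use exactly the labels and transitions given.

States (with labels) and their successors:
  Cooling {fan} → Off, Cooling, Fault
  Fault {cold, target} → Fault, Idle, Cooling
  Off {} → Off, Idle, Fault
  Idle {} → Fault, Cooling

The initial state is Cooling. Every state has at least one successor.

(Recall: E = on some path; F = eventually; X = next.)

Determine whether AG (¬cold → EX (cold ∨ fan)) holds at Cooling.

States satisfying ¬cold → EX (cold ∨ fan): {Cooling, Fault, Off, Idle}.
States satisfying AG (¬cold → EX (cold ∨ fan)): {Cooling, Fault, Off, Idle}.
Every state reachable from Cooling satisfies ¬cold → EX (cold ∨ fan).
Cooling ∈ Sat(AG (¬cold → EX (cold ∨ fan))).

Holds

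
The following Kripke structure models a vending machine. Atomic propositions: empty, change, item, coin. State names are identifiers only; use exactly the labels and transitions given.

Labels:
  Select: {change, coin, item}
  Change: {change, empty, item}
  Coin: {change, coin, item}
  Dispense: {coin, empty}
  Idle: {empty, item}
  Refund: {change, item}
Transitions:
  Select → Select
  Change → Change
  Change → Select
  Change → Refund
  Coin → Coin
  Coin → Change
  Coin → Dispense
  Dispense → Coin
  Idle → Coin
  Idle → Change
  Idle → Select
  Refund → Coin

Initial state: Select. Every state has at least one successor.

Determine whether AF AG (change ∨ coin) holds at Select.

States satisfying AG (change ∨ coin): {Select, Change, Coin, Dispense, Refund}.
States satisfying AF AG (change ∨ coin): {Select, Change, Coin, Dispense, Idle, Refund}.
Select ∈ Sat(AF AG (change ∨ coin)).

Yes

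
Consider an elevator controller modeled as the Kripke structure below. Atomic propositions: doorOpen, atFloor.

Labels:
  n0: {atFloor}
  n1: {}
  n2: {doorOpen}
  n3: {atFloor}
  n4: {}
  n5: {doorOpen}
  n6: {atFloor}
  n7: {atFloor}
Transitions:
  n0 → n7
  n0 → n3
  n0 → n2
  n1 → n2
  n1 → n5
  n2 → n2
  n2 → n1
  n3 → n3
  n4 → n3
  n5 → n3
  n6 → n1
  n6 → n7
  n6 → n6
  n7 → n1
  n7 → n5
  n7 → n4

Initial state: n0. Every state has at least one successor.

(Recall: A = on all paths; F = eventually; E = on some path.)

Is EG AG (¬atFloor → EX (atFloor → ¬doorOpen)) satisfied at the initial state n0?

Satisfied

States satisfying AG (¬atFloor → EX (atFloor → ¬doorOpen)): {n0, n1, n2, n3, n4, n5, n6, n7}.
States satisfying EG AG (¬atFloor → EX (atFloor → ¬doorOpen)): {n0, n1, n2, n3, n4, n5, n6, n7}.
n0 ∈ Sat(EG AG (¬atFloor → EX (atFloor → ¬doorOpen))).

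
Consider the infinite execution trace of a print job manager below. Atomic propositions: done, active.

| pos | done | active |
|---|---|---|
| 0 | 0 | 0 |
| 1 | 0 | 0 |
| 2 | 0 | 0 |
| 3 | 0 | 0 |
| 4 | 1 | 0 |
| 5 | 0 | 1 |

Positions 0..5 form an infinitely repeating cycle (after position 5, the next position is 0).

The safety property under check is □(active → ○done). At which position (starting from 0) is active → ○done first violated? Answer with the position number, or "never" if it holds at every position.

Check active → ○done at each position in order: 0 ✓, 1 ✓, 2 ✓, 3 ✓, 4 ✓.
At position 5 the labels are {active} and the next position 0 has {}, so active → ○done is false there. This is the first violation.

5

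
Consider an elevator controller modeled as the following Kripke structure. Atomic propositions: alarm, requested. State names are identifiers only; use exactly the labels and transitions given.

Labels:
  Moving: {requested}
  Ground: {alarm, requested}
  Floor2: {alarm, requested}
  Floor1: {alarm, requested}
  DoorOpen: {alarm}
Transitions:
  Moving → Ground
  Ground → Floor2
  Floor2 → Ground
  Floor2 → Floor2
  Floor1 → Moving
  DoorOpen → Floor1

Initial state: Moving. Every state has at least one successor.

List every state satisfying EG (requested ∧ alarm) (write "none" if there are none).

States satisfying requested ∧ alarm: {Ground, Floor2, Floor1}.
States satisfying EG (requested ∧ alarm): {Ground, Floor2}.

{Ground, Floor2}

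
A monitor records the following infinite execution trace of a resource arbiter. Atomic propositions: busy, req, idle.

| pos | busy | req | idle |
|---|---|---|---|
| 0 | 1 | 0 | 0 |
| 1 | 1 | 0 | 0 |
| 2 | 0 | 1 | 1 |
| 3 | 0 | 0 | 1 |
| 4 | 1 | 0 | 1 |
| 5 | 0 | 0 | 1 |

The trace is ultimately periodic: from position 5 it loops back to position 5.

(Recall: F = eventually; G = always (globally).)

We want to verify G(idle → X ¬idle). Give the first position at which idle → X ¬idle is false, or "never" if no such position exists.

Check idle → X ¬idle at each position in order: 0 ✓, 1 ✓.
At position 2 the labels are {idle, req} and the next position 3 has {idle}, so idle → X ¬idle is false there. This is the first violation.

2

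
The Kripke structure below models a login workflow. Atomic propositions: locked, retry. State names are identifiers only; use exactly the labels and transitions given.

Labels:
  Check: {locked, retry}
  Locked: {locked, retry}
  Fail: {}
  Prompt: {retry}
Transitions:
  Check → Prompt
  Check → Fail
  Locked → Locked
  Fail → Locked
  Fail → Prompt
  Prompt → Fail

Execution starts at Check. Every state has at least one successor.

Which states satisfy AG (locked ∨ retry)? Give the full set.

{Locked}

States satisfying locked ∨ retry: {Check, Locked, Prompt}.
States satisfying AG (locked ∨ retry): {Locked}.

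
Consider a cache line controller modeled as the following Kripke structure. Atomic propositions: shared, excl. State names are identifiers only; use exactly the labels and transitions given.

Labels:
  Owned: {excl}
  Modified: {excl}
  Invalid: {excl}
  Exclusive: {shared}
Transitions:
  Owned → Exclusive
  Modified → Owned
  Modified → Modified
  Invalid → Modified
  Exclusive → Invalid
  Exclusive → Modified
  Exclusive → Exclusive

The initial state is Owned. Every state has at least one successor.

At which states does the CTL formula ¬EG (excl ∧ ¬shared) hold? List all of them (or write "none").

States satisfying excl ∧ ¬shared: {Owned, Modified, Invalid}.
States satisfying EG (excl ∧ ¬shared): {Modified, Invalid}.
States satisfying ¬EG (excl ∧ ¬shared): {Owned, Exclusive}.

{Owned, Exclusive}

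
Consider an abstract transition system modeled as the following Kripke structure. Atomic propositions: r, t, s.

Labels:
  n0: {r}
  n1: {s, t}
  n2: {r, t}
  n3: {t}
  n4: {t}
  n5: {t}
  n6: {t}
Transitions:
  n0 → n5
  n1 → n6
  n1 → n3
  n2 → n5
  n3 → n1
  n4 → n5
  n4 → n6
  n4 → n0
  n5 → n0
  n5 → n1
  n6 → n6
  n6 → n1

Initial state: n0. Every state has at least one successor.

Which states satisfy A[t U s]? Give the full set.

States satisfying t: {n1, n2, n3, n4, n5, n6}.
States satisfying s: {n1}.
States satisfying A[t U s]: {n1, n3}.

{n1, n3}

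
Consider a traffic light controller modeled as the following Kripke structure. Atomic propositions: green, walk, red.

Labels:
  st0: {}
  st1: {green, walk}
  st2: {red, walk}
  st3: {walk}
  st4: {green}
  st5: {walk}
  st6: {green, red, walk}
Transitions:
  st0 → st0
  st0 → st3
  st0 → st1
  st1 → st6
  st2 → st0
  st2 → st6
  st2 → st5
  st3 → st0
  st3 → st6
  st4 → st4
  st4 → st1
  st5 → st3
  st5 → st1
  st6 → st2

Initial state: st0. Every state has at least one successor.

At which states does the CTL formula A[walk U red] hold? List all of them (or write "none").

{st1, st2, st6}

States satisfying walk: {st1, st2, st3, st5, st6}.
States satisfying red: {st2, st6}.
States satisfying A[walk U red]: {st1, st2, st6}.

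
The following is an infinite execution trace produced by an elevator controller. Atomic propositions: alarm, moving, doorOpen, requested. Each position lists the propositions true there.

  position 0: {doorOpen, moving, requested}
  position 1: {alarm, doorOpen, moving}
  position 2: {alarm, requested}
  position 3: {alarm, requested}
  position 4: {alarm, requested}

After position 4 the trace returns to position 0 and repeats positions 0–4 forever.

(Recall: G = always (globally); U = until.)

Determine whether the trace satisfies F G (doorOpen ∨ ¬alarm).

G (doorOpen ∨ ¬alarm) is false at every position 0..4, so it never becomes true and F G (doorOpen ∨ ¬alarm) fails.

Violated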